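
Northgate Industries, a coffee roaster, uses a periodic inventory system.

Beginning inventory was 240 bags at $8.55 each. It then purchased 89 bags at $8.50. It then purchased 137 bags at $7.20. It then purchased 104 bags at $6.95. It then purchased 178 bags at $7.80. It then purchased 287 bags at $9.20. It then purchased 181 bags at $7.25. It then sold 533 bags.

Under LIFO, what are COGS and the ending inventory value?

COGS = $4,459.65; ending inventory = $5,399.10

Sale 1 (533) [LIFO — newest first]: 181 @ $7.25 + 287 @ $9.20 + 65 @ $7.80 = $4,459.65
Ending inventory: 240 @ $8.55 + 89 @ $8.50 + 137 @ $7.20 + 104 @ $6.95 + 113 @ $7.80 = $5,399.10
Check: goods available $9,858.75 = COGS $4,459.65 + ending $5,399.10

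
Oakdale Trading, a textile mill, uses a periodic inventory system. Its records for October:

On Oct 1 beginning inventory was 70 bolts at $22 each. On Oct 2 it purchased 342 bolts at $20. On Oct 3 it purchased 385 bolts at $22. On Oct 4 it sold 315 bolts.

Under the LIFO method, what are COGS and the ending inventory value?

Oct 4, 315 sold [LIFO — newest first]: 315 @ $22 = $6,930
Ending inventory: 70 @ $22 + 342 @ $20 + 70 @ $22 = $9,920
Check: goods available $16,850 = COGS $6,930 + ending $9,920

COGS = $6,930; ending inventory = $9,920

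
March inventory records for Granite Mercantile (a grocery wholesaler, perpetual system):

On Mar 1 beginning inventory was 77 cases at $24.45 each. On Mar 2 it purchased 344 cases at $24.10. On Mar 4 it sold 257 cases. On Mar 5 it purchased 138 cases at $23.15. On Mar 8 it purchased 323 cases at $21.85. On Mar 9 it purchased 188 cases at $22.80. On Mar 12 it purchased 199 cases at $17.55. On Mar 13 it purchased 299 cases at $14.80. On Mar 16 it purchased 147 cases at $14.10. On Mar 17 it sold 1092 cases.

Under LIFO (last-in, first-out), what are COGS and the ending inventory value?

COGS = $26,129.60; ending inventory = $8,572.45

Mar 4, 257 sold [LIFO — newest first]: 257 @ $24.10 = $6,193.70
Mar 17, 1092 sold [LIFO — newest first]: 147 @ $14.10 + 299 @ $14.80 + 199 @ $17.55 + 188 @ $22.80 + 259 @ $21.85 = $19,935.90
Total COGS = $6,193.70 + $19,935.90 = $26,129.60
Ending inventory: 77 @ $24.45 + 87 @ $24.10 + 138 @ $23.15 + 64 @ $21.85 = $8,572.45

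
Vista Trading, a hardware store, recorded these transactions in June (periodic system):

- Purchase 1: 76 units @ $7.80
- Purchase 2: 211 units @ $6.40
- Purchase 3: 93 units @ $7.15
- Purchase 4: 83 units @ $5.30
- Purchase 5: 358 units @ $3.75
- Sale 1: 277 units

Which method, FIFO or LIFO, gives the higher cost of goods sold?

FIFO COGS: 76 @ $7.80 + 201 @ $6.40 = $1,879.20
LIFO COGS: 277 @ $3.75 = $1,038.75

FIFO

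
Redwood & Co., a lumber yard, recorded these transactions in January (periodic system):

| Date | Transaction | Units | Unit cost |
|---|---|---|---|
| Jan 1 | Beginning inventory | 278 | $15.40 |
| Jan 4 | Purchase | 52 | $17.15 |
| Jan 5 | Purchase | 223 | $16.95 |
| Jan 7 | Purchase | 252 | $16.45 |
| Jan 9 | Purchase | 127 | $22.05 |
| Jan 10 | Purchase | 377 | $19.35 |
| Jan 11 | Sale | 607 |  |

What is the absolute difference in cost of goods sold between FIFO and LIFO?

$1,948.50

FIFO COGS: 278 @ $15.40 + 52 @ $17.15 + 223 @ $16.95 + 54 @ $16.45 = $9,841.15
LIFO COGS: 377 @ $19.35 + 127 @ $22.05 + 103 @ $16.45 = $11,789.65
Difference = |$9,841.15 − $11,789.65| = $1,948.50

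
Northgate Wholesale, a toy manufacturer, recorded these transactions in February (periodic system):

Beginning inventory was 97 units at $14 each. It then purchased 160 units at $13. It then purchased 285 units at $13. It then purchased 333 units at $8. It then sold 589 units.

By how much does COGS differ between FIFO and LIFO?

FIFO COGS: 97 @ $14 + 160 @ $13 + 285 @ $13 + 47 @ $8 = $7,519
LIFO COGS: 333 @ $8 + 256 @ $13 = $5,992
Difference = |$7,519 − $5,992| = $1,527

$1,527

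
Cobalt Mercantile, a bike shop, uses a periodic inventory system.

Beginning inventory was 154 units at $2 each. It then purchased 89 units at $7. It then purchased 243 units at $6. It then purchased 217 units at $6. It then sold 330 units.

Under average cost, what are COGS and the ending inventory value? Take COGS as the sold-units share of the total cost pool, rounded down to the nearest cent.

COGS = $1,732.61; ending inventory = $1,958.39

Sale 1, sell 330: 330/703 × $3,691.00 → $1,732.61
Ending inventory (cost pool remaining) = $1,958.39
Check: goods available $3,691.00 = COGS $1,732.61 + ending $1,958.39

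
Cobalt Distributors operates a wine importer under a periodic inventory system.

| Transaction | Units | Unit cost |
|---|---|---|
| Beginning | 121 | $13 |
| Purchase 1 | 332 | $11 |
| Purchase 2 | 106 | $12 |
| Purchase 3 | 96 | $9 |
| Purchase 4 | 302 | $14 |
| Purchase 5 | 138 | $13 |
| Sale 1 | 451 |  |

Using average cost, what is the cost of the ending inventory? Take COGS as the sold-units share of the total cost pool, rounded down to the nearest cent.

Ending inventory = $7,870.92

Sale 1, sell 451: 451/1095 × $13,383.00 → $5,512.08
Ending inventory (cost pool remaining) = $7,870.92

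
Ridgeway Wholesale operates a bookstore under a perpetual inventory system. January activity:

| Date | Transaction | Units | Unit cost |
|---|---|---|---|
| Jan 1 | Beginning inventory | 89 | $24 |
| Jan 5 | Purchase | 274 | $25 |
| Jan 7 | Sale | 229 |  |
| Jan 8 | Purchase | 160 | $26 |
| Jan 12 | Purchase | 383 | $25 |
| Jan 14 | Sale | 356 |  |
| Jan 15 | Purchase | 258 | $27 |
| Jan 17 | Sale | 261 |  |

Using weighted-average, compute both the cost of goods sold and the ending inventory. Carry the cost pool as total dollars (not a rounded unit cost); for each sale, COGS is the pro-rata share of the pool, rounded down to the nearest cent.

After Jan 1: 89 on hand, pool $2,136.00 (≈ $24.0000 each)
After Jan 5: 363 on hand, pool $8,986.00 (≈ $24.7548 each)
Jan 7, sell 229: 229/363 × $8,986.00 → $5,668.85
After Jan 8: 294 on hand, pool $7,477.15 (≈ $25.4325 each)
After Jan 12: 677 on hand, pool $17,052.15 (≈ $25.1878 each)
Jan 14, sell 356: 356/677 × $17,052.15 → $8,966.86
After Jan 15: 579 on hand, pool $15,051.29 (≈ $25.9953 each)
Jan 17, sell 261: 261/579 × $15,051.29 → $6,784.77
Total COGS = $5,668.85 + $8,966.86 + $6,784.77 = $21,420.48
Ending inventory (cost pool remaining) = $8,266.52

COGS = $21,420.48; ending inventory = $8,266.52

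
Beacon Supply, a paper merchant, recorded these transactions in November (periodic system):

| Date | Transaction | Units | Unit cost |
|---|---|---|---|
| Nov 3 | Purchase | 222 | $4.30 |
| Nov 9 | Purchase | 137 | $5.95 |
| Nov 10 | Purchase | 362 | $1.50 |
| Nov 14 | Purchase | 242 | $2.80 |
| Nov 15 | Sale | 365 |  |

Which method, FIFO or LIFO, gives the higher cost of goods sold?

FIFO

FIFO COGS: 222 @ $4.30 + 137 @ $5.95 + 6 @ $1.50 = $1,778.75
LIFO COGS: 242 @ $2.80 + 123 @ $1.50 = $862.10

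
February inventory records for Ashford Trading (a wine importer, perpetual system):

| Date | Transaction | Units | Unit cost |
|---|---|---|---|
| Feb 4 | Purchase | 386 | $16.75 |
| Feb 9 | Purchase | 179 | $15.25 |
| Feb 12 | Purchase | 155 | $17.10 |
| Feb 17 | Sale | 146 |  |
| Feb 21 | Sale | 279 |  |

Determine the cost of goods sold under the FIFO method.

Feb 17, 146 sold [FIFO — oldest first]: 146 @ $16.75 = $2,445.50
Feb 21, 279 sold [FIFO — oldest first]: 240 @ $16.75 + 39 @ $15.25 = $4,614.75
Total COGS = $2,445.50 + $4,614.75 = $7,060.25
Ending inventory: 140 @ $15.25 + 155 @ $17.10 = $4,785.50
Check: goods available $11,845.75 = COGS $7,060.25 + ending $4,785.50

COGS = $7,060.25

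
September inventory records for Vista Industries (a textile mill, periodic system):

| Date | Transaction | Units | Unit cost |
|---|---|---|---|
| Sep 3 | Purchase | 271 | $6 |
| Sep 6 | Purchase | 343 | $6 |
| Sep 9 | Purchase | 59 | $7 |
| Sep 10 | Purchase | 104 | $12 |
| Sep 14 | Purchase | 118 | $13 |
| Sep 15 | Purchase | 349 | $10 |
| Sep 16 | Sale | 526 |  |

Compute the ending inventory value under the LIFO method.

Sep 16, 526 sold [LIFO — newest first]: 349 @ $10 + 118 @ $13 + 59 @ $12 = $5,732
Ending inventory: 271 @ $6 + 343 @ $6 + 59 @ $7 + 45 @ $12 = $4,637
Check: goods available $10,369 = COGS $5,732 + ending $4,637

Ending inventory = $4,637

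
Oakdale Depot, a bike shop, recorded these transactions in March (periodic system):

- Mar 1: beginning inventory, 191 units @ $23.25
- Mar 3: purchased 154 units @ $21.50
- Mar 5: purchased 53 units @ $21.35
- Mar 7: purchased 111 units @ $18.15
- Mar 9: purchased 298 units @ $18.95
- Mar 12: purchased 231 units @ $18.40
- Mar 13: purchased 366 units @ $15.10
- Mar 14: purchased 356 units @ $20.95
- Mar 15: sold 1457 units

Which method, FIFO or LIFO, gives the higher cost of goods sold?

FIFO

FIFO COGS: 191 @ $23.25 + 154 @ $21.50 + 53 @ $21.35 + 111 @ $18.15 + 298 @ $18.95 + 231 @ $18.40 + 366 @ $15.10 + 53 @ $20.95 = $27,432.40
LIFO COGS: 356 @ $20.95 + 366 @ $15.10 + 231 @ $18.40 + 298 @ $18.95 + 111 @ $18.15 + 53 @ $21.35 + 42 @ $21.50 = $26,931.50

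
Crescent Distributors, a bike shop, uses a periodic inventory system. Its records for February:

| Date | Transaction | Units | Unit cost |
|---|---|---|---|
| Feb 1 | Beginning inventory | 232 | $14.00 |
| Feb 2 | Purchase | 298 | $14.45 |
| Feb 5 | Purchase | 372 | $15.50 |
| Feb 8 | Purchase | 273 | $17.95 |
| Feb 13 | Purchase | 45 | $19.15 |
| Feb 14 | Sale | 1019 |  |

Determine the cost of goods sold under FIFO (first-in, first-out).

COGS = $15,420.25

Feb 14, 1019 sold [FIFO — oldest first]: 232 @ $14.00 + 298 @ $14.45 + 372 @ $15.50 + 117 @ $17.95 = $15,420.25
Ending inventory: 156 @ $17.95 + 45 @ $19.15 = $3,661.95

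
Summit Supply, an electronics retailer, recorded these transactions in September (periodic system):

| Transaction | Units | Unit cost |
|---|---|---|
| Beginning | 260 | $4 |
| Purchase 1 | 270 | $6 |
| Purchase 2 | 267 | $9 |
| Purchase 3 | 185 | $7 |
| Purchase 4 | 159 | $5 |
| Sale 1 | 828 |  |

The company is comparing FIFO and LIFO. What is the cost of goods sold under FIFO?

FIFO COGS: 260 @ $4 + 270 @ $6 + 267 @ $9 + 31 @ $7 = $5,280
LIFO COGS: 159 @ $5 + 185 @ $7 + 267 @ $9 + 217 @ $6 = $5,795

COGS = $5,280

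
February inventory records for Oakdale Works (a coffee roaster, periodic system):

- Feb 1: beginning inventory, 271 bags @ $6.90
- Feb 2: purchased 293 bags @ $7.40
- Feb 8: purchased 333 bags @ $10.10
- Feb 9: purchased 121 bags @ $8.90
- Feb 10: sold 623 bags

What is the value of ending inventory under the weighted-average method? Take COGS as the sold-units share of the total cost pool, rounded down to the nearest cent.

Feb 10, sell 623: 623/1018 × $8,478.30 → $5,188.58
Ending inventory (cost pool remaining) = $3,289.72

Ending inventory = $3,289.72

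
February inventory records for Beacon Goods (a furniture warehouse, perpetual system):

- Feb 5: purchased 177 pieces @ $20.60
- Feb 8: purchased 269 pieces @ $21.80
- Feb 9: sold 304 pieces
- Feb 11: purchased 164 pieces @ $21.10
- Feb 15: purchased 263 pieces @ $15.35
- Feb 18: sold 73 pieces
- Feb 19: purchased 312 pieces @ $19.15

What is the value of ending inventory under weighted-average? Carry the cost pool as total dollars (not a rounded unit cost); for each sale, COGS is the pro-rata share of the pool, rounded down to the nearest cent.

Ending inventory = $15,149.87

After Feb 5: 177 on hand, pool $3,646.20 (≈ $20.6000 each)
After Feb 8: 446 on hand, pool $9,510.40 (≈ $21.3238 each)
Feb 9, sell 304: 304/446 × $9,510.40 → $6,482.42
After Feb 11: 306 on hand, pool $6,488.38 (≈ $21.2039 each)
After Feb 15: 569 on hand, pool $10,525.43 (≈ $18.4981 each)
Feb 18, sell 73: 73/569 × $10,525.43 → $1,350.36
After Feb 19: 808 on hand, pool $15,149.87 (≈ $18.7498 each)
Total COGS = $6,482.42 + $1,350.36 = $7,832.78
Ending inventory (cost pool remaining) = $15,149.87
Check: goods available $22,982.65 = COGS $7,832.78 + ending $15,149.87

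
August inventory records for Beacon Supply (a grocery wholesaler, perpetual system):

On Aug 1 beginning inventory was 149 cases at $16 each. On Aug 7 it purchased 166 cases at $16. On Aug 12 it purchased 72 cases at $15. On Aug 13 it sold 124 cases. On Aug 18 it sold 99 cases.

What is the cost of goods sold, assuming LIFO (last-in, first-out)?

COGS = $3,496

Aug 13, 124 sold [LIFO — newest first]: 72 @ $15 + 52 @ $16 = $1,912
Aug 18, 99 sold [LIFO — newest first]: 99 @ $16 = $1,584
Total COGS = $1,912 + $1,584 = $3,496
Ending inventory: 149 @ $16 + 15 @ $16 = $2,624
Check: goods available $6,120 = COGS $3,496 + ending $2,624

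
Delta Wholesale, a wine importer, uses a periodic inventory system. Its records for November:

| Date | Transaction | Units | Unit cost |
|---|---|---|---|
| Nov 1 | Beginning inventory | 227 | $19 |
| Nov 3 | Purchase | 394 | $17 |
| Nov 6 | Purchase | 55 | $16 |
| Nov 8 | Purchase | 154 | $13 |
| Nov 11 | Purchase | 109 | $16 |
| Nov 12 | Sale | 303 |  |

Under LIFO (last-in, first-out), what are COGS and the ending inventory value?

COGS = $4,386; ending inventory = $11,251

Nov 12, 303 sold [LIFO — newest first]: 109 @ $16 + 154 @ $13 + 40 @ $16 = $4,386
Ending inventory: 227 @ $19 + 394 @ $17 + 15 @ $16 = $11,251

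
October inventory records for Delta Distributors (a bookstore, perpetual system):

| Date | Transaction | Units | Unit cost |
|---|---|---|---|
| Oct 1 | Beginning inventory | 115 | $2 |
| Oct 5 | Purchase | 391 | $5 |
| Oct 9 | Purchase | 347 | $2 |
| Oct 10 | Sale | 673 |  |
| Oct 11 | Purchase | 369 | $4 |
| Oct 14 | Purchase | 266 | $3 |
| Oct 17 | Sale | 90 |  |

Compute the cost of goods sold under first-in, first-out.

COGS = $2,699

Oct 10, 673 sold [FIFO — oldest first]: 115 @ $2 + 391 @ $5 + 167 @ $2 = $2,519
Oct 17, 90 sold [FIFO — oldest first]: 90 @ $2 = $180
Total COGS = $2,519 + $180 = $2,699
Ending inventory: 90 @ $2 + 369 @ $4 + 266 @ $3 = $2,454
Check: goods available $5,153 = COGS $2,699 + ending $2,454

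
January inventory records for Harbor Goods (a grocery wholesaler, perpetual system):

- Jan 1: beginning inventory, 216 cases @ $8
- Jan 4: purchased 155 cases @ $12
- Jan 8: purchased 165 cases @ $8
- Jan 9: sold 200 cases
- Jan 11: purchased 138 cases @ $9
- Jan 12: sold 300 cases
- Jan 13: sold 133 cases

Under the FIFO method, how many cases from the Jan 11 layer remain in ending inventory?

41

Jan 9, 200 sold [FIFO — oldest first]: 200 @ $8 = $1,600
Jan 12, 300 sold [FIFO — oldest first]: 16 @ $8 + 155 @ $12 + 129 @ $8 = $3,020
Jan 13, 133 sold [FIFO — oldest first]: 36 @ $8 + 97 @ $9 = $1,161
Total COGS = $1,600 + $3,020 + $1,161 = $5,781
Ending inventory: 41 @ $9 = $369
Check: goods available $6,150 = COGS $5,781 + ending $369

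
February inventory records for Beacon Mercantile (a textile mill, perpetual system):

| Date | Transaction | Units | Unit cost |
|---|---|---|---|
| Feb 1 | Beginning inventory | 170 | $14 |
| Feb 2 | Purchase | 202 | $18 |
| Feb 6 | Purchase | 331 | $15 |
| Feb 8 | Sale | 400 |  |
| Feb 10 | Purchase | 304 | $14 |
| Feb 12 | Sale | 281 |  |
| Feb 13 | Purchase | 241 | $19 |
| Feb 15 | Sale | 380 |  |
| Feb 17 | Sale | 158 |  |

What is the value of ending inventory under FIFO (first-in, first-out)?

Ending inventory = $551

Feb 8, 400 sold [FIFO — oldest first]: 170 @ $14 + 202 @ $18 + 28 @ $15 = $6,436
Feb 12, 281 sold [FIFO — oldest first]: 281 @ $15 = $4,215
Feb 15, 380 sold [FIFO — oldest first]: 22 @ $15 + 304 @ $14 + 54 @ $19 = $5,612
Feb 17, 158 sold [FIFO — oldest first]: 158 @ $19 = $3,002
Total COGS = $6,436 + $4,215 + $5,612 + $3,002 = $19,265
Ending inventory: 29 @ $19 = $551
Check: goods available $19,816 = COGS $19,265 + ending $551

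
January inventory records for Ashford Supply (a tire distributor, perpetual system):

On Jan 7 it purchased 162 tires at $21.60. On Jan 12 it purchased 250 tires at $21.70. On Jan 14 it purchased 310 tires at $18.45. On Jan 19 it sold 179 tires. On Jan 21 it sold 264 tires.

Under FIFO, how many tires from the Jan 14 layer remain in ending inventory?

279

Jan 19, 179 sold [FIFO — oldest first]: 162 @ $21.60 + 17 @ $21.70 = $3,868.10
Jan 21, 264 sold [FIFO — oldest first]: 233 @ $21.70 + 31 @ $18.45 = $5,628.05
Total COGS = $3,868.10 + $5,628.05 = $9,496.15
Ending inventory: 279 @ $18.45 = $5,147.55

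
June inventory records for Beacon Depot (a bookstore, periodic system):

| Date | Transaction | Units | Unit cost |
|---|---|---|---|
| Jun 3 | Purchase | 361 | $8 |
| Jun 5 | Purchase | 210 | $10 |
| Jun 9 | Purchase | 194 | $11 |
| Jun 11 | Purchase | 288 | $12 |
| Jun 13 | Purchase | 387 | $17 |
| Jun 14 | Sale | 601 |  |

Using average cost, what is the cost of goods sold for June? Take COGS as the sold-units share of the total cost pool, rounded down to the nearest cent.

Jun 14, sell 601: 601/1440 × $17,157.00 → $7,160.66
Ending inventory (cost pool remaining) = $9,996.34
Check: goods available $17,157.00 = COGS $7,160.66 + ending $9,996.34

COGS = $7,160.66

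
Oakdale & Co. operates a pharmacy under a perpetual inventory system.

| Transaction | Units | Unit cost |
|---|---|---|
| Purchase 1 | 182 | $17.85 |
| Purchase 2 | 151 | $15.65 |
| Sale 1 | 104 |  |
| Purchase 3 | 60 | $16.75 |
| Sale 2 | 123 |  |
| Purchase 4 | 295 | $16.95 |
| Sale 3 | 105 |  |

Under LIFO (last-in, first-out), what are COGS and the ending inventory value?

COGS = $5,433.50; ending inventory = $6,183.60

Sale 1 (104) [LIFO — newest first]: 104 @ $15.65 = $1,627.60
Sale 2 (123) [LIFO — newest first]: 60 @ $16.75 + 47 @ $15.65 + 16 @ $17.85 = $2,026.15
Sale 3 (105) [LIFO — newest first]: 105 @ $16.95 = $1,779.75
Total COGS = $1,627.60 + $2,026.15 + $1,779.75 = $5,433.50
Ending inventory: 166 @ $17.85 + 190 @ $16.95 = $6,183.60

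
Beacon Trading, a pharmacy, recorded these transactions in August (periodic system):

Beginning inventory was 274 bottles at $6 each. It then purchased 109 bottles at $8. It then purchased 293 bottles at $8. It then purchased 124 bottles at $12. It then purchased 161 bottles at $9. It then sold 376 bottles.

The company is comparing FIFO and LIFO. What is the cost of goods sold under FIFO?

FIFO COGS: 274 @ $6 + 102 @ $8 = $2,460
LIFO COGS: 161 @ $9 + 124 @ $12 + 91 @ $8 = $3,665

COGS = $2,460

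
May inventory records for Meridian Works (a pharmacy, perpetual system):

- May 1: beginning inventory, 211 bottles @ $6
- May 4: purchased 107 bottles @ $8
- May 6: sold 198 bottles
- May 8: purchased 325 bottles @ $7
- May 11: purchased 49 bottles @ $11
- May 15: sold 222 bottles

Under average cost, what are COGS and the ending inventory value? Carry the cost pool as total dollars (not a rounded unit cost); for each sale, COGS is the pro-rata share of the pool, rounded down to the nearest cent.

After May 1: 211 on hand, pool $1,266.00 (≈ $6.0000 each)
After May 4: 318 on hand, pool $2,122.00 (≈ $6.6730 each)
May 6, sell 198: 198/318 × $2,122.00 → $1,321.24
After May 8: 445 on hand, pool $3,075.76 (≈ $6.9118 each)
After May 11: 494 on hand, pool $3,614.76 (≈ $7.3173 each)
May 15, sell 222: 222/494 × $3,614.76 → $1,624.44
Total COGS = $1,321.24 + $1,624.44 = $2,945.68
Ending inventory (cost pool remaining) = $1,990.32
Check: goods available $4,936.00 = COGS $2,945.68 + ending $1,990.32

COGS = $2,945.68; ending inventory = $1,990.32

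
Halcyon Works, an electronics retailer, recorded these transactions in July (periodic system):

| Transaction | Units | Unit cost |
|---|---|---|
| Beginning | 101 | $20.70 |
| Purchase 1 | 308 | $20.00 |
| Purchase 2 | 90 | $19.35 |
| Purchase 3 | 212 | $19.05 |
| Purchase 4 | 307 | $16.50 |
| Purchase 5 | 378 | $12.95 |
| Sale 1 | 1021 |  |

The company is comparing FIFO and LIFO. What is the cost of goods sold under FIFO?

COGS = $19,135.15

FIFO COGS: 101 @ $20.70 + 308 @ $20.00 + 90 @ $19.35 + 212 @ $19.05 + 307 @ $16.50 + 3 @ $12.95 = $19,135.15
LIFO COGS: 378 @ $12.95 + 307 @ $16.50 + 212 @ $19.05 + 90 @ $19.35 + 34 @ $20.00 = $16,420.70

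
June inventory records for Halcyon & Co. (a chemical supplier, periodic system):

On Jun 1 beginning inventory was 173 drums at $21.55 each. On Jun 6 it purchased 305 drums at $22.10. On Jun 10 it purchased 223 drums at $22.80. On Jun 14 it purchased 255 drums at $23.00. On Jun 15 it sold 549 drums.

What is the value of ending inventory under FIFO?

Jun 15, 549 sold [FIFO — oldest first]: 173 @ $21.55 + 305 @ $22.10 + 71 @ $22.80 = $12,087.45
Ending inventory: 152 @ $22.80 + 255 @ $23.00 = $9,330.60
Check: goods available $21,418.05 = COGS $12,087.45 + ending $9,330.60

Ending inventory = $9,330.60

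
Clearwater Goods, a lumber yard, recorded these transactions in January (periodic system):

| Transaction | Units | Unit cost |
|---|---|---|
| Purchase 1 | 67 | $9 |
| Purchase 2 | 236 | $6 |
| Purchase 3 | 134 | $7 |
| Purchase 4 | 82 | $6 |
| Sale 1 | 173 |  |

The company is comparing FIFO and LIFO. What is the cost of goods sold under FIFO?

FIFO COGS: 67 @ $9 + 106 @ $6 = $1,239
LIFO COGS: 82 @ $6 + 91 @ $7 = $1,129

COGS = $1,239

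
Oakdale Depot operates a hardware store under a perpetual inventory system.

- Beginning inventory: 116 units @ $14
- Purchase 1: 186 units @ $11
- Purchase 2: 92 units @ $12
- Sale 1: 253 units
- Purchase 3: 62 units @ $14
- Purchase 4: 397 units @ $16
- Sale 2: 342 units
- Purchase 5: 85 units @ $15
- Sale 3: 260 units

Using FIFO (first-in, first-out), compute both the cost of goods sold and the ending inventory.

Sale 1 (253) [FIFO — oldest first]: 116 @ $14 + 137 @ $11 = $3,131
Sale 2 (342) [FIFO — oldest first]: 49 @ $11 + 92 @ $12 + 62 @ $14 + 139 @ $16 = $4,735
Sale 3 (260) [FIFO — oldest first]: 258 @ $16 + 2 @ $15 = $4,158
Total COGS = $3,131 + $4,735 + $4,158 = $12,024
Ending inventory: 83 @ $15 = $1,245
Check: goods available $13,269 = COGS $12,024 + ending $1,245

COGS = $12,024; ending inventory = $1,245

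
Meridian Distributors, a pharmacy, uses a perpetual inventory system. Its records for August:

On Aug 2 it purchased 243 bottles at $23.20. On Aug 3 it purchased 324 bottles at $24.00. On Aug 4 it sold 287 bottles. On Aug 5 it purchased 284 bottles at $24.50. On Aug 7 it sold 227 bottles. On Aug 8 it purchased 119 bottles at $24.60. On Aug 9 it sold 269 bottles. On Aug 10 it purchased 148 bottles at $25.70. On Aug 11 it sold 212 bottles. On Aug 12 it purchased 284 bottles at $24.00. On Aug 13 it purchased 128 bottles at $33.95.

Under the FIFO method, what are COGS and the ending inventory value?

Aug 4, 287 sold [FIFO — oldest first]: 243 @ $23.20 + 44 @ $24.00 = $6,693.60
Aug 7, 227 sold [FIFO — oldest first]: 227 @ $24.00 = $5,448.00
Aug 9, 269 sold [FIFO — oldest first]: 53 @ $24.00 + 216 @ $24.50 = $6,564.00
Aug 11, 212 sold [FIFO — oldest first]: 68 @ $24.50 + 119 @ $24.60 + 25 @ $25.70 = $5,235.90
Total COGS = $6,693.60 + $5,448.00 + $6,564.00 + $5,235.90 = $23,941.50
Ending inventory: 123 @ $25.70 + 284 @ $24.00 + 128 @ $33.95 = $14,322.70

COGS = $23,941.50; ending inventory = $14,322.70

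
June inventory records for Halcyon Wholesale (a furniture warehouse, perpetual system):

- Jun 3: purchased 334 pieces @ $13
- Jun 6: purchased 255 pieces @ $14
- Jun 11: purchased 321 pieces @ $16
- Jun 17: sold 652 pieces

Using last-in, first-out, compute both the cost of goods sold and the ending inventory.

Jun 17, 652 sold [LIFO — newest first]: 321 @ $16 + 255 @ $14 + 76 @ $13 = $9,694
Ending inventory: 258 @ $13 = $3,354

COGS = $9,694; ending inventory = $3,354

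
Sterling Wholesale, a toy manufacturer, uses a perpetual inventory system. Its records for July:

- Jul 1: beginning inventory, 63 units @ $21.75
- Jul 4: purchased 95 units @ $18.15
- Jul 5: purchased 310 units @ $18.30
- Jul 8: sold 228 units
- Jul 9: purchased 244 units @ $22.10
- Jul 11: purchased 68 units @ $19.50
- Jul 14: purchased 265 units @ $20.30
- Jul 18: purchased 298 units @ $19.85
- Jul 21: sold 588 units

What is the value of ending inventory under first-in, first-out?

Ending inventory = $10,564.00

Jul 8, 228 sold [FIFO — oldest first]: 63 @ $21.75 + 95 @ $18.15 + 70 @ $18.30 = $4,375.50
Jul 21, 588 sold [FIFO — oldest first]: 240 @ $18.30 + 244 @ $22.10 + 68 @ $19.50 + 36 @ $20.30 = $11,841.20
Total COGS = $4,375.50 + $11,841.20 = $16,216.70
Ending inventory: 229 @ $20.30 + 298 @ $19.85 = $10,564.00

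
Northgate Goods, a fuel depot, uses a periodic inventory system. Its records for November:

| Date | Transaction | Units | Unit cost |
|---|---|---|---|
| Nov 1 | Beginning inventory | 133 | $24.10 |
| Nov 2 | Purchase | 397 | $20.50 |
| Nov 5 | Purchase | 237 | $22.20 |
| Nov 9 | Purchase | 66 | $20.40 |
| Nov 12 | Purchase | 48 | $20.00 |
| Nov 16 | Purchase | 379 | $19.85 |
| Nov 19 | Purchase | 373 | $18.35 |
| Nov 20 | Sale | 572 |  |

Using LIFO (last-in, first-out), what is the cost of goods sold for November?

COGS = $10,794.70

Nov 20, 572 sold [LIFO — newest first]: 373 @ $18.35 + 199 @ $19.85 = $10,794.70
Ending inventory: 133 @ $24.10 + 397 @ $20.50 + 237 @ $22.20 + 66 @ $20.40 + 48 @ $20.00 + 180 @ $19.85 = $22,484.60
Check: goods available $33,279.30 = COGS $10,794.70 + ending $22,484.60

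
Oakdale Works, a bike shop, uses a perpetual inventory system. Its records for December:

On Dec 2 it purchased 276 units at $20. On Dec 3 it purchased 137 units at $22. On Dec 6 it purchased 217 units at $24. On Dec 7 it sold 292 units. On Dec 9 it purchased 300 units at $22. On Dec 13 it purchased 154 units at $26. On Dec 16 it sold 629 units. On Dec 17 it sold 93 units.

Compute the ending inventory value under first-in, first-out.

Ending inventory = $1,820

Dec 7, 292 sold [FIFO — oldest first]: 276 @ $20 + 16 @ $22 = $5,872
Dec 16, 629 sold [FIFO — oldest first]: 121 @ $22 + 217 @ $24 + 291 @ $22 = $14,272
Dec 17, 93 sold [FIFO — oldest first]: 9 @ $22 + 84 @ $26 = $2,382
Total COGS = $5,872 + $14,272 + $2,382 = $22,526
Ending inventory: 70 @ $26 = $1,820
Check: goods available $24,346 = COGS $22,526 + ending $1,820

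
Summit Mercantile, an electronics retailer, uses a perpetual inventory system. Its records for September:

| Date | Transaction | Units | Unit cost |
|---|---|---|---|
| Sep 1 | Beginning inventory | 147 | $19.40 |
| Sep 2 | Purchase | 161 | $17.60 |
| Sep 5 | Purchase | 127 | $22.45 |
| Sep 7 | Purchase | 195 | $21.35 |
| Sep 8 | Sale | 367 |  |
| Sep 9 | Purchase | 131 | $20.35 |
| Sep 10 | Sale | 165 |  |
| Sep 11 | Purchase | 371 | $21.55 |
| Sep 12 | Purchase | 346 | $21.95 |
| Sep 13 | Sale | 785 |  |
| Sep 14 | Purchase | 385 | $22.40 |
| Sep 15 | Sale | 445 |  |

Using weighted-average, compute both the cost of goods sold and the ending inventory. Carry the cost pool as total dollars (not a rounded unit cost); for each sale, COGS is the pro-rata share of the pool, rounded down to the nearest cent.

After Sep 1: 147 on hand, pool $2,851.80 (≈ $19.4000 each)
After Sep 2: 308 on hand, pool $5,685.40 (≈ $18.4591 each)
After Sep 5: 435 on hand, pool $8,536.55 (≈ $19.6243 each)
After Sep 7: 630 on hand, pool $12,699.80 (≈ $20.1584 each)
Sep 8, sell 367: 367/630 × $12,699.80 → $7,398.13
After Sep 9: 394 on hand, pool $7,967.52 (≈ $20.2221 each)
Sep 10, sell 165: 165/394 × $7,967.52 → $3,336.65
After Sep 11: 600 on hand, pool $12,625.92 (≈ $21.0432 each)
After Sep 12: 946 on hand, pool $20,220.62 (≈ $21.3749 each)
Sep 13, sell 785: 785/946 × $20,220.62 → $16,779.26
After Sep 14: 546 on hand, pool $12,065.36 (≈ $22.0977 each)
Sep 15, sell 445: 445/546 × $12,065.36 → $9,833.48
Total COGS = $7,398.13 + $3,336.65 + $16,779.26 + $9,833.48 = $37,347.52
Ending inventory (cost pool remaining) = $2,231.88
Check: goods available $39,579.40 = COGS $37,347.52 + ending $2,231.88

COGS = $37,347.52; ending inventory = $2,231.88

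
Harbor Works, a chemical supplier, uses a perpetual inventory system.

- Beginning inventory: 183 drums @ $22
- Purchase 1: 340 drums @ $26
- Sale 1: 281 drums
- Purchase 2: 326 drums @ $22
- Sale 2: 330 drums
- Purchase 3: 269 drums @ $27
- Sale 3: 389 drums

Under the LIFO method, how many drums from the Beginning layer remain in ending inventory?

118

Sale 1 (281) [LIFO — newest first]: 281 @ $26 = $7,306
Sale 2 (330) [LIFO — newest first]: 326 @ $22 + 4 @ $26 = $7,276
Sale 3 (389) [LIFO — newest first]: 269 @ $27 + 55 @ $26 + 65 @ $22 = $10,123
Total COGS = $7,306 + $7,276 + $10,123 = $24,705
Ending inventory: 118 @ $22 = $2,596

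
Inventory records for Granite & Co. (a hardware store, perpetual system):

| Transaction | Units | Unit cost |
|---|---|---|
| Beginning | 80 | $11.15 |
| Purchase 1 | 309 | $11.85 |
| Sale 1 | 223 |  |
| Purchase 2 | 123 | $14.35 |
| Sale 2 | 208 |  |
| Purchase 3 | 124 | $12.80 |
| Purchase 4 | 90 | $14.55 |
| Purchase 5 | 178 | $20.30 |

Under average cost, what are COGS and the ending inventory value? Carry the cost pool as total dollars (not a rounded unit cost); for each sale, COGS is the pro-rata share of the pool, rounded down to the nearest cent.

COGS = $5,279.36; ending inventory = $7,549.44

After Beginning: 80 on hand, pool $892.00 (≈ $11.1500 each)
After Purchase 1: 389 on hand, pool $4,553.65 (≈ $11.7060 each)
Sale 1, sell 223: 223/389 × $4,553.65 → $2,610.44
After Purchase 2: 289 on hand, pool $3,708.26 (≈ $12.8313 each)
Sale 2, sell 208: 208/289 × $3,708.26 → $2,668.92
After Purchase 3: 205 on hand, pool $2,626.54 (≈ $12.8124 each)
After Purchase 4: 295 on hand, pool $3,936.04 (≈ $13.3425 each)
After Purchase 5: 473 on hand, pool $7,549.44 (≈ $15.9608 each)
Total COGS = $2,610.44 + $2,668.92 = $5,279.36
Ending inventory (cost pool remaining) = $7,549.44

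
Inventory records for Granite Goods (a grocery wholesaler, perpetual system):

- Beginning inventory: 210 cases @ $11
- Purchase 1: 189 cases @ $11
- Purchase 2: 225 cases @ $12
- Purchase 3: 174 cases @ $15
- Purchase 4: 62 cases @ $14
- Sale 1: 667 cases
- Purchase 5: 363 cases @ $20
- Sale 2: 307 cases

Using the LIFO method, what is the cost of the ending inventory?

Sale 1 (667) [LIFO — newest first]: 62 @ $14 + 174 @ $15 + 225 @ $12 + 189 @ $11 + 17 @ $11 = $8,444
Sale 2 (307) [LIFO — newest first]: 307 @ $20 = $6,140
Total COGS = $8,444 + $6,140 = $14,584
Ending inventory: 193 @ $11 + 56 @ $20 = $3,243

Ending inventory = $3,243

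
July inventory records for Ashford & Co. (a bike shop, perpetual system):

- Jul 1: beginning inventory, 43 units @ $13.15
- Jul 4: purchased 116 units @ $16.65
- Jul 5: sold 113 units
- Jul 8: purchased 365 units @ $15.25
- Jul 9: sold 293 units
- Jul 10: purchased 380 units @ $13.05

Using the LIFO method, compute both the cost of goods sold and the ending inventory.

Jul 5, 113 sold [LIFO — newest first]: 113 @ $16.65 = $1,881.45
Jul 9, 293 sold [LIFO — newest first]: 293 @ $15.25 = $4,468.25
Total COGS = $1,881.45 + $4,468.25 = $6,349.70
Ending inventory: 43 @ $13.15 + 3 @ $16.65 + 72 @ $15.25 + 380 @ $13.05 = $6,672.40
Check: goods available $13,022.10 = COGS $6,349.70 + ending $6,672.40

COGS = $6,349.70; ending inventory = $6,672.40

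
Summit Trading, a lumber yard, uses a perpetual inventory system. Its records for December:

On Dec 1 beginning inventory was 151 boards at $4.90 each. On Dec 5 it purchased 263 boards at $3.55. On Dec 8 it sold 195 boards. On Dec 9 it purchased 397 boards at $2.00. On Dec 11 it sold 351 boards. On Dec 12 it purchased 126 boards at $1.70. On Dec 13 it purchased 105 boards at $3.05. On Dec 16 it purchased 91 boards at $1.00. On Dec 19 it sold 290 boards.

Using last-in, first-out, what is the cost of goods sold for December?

COGS = $1,965.30

Dec 8, 195 sold [LIFO — newest first]: 195 @ $3.55 = $692.25
Dec 11, 351 sold [LIFO — newest first]: 351 @ $2.00 = $702.00
Dec 19, 290 sold [LIFO — newest first]: 91 @ $1.00 + 105 @ $3.05 + 94 @ $1.70 = $571.05
Total COGS = $692.25 + $702.00 + $571.05 = $1,965.30
Ending inventory: 151 @ $4.90 + 68 @ $3.55 + 46 @ $2.00 + 32 @ $1.70 = $1,127.70
Check: goods available $3,093.00 = COGS $1,965.30 + ending $1,127.70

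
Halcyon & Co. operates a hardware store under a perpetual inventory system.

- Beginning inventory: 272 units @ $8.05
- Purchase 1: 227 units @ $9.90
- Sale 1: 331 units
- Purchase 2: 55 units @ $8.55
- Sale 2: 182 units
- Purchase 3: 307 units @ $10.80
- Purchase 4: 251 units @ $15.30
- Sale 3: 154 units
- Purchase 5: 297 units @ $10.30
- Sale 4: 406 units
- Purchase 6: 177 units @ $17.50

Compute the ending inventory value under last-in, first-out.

Ending inventory = $6,613.55

Sale 1 (331) [LIFO — newest first]: 227 @ $9.90 + 104 @ $8.05 = $3,084.50
Sale 2 (182) [LIFO — newest first]: 55 @ $8.55 + 127 @ $8.05 = $1,492.60
Sale 3 (154) [LIFO — newest first]: 154 @ $15.30 = $2,356.20
Sale 4 (406) [LIFO — newest first]: 297 @ $10.30 + 97 @ $15.30 + 12 @ $10.80 = $4,672.80
Total COGS = $3,084.50 + $1,492.60 + $2,356.20 + $4,672.80 = $11,606.10
Ending inventory: 41 @ $8.05 + 295 @ $10.80 + 177 @ $17.50 = $6,613.55
Check: goods available $18,219.65 = COGS $11,606.10 + ending $6,613.55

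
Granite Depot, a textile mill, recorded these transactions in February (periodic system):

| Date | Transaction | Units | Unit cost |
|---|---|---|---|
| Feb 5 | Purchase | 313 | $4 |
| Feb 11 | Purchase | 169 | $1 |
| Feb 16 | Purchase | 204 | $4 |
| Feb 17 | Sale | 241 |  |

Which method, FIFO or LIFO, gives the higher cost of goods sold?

FIFO

FIFO COGS: 241 @ $4 = $964
LIFO COGS: 204 @ $4 + 37 @ $1 = $853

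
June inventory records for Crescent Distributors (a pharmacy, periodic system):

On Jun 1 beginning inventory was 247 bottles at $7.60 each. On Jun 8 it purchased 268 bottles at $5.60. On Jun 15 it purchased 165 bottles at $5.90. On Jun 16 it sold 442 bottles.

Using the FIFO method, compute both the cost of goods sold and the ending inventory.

COGS = $2,969.20; ending inventory = $1,382.30

Jun 16, 442 sold [FIFO — oldest first]: 247 @ $7.60 + 195 @ $5.60 = $2,969.20
Ending inventory: 73 @ $5.60 + 165 @ $5.90 = $1,382.30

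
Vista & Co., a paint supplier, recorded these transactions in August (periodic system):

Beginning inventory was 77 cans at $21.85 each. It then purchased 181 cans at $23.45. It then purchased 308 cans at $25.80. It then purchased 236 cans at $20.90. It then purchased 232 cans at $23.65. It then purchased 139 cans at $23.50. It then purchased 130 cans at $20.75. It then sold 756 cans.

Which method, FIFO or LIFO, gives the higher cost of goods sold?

FIFO

FIFO COGS: 77 @ $21.85 + 181 @ $23.45 + 308 @ $25.80 + 190 @ $20.90 = $17,844.30
LIFO COGS: 130 @ $20.75 + 139 @ $23.50 + 232 @ $23.65 + 236 @ $20.90 + 19 @ $25.80 = $16,873.40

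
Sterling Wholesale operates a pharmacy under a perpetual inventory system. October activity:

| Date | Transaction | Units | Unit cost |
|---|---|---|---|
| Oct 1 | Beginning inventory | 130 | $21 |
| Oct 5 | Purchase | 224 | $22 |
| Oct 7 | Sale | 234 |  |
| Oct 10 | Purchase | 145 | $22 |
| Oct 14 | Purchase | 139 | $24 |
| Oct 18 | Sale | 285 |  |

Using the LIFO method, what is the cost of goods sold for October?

COGS = $11,685

Oct 7, 234 sold [LIFO — newest first]: 224 @ $22 + 10 @ $21 = $5,138
Oct 18, 285 sold [LIFO — newest first]: 139 @ $24 + 145 @ $22 + 1 @ $21 = $6,547
Total COGS = $5,138 + $6,547 = $11,685
Ending inventory: 119 @ $21 = $2,499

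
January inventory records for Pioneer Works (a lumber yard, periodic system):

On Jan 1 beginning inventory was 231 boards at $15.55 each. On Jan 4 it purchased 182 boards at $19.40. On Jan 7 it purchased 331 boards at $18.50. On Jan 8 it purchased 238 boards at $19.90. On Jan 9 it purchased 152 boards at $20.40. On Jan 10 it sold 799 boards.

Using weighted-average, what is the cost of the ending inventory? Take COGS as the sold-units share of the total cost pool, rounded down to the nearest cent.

Jan 10, sell 799: 799/1134 × $21,083.35 → $14,855.02
Ending inventory (cost pool remaining) = $6,228.33

Ending inventory = $6,228.33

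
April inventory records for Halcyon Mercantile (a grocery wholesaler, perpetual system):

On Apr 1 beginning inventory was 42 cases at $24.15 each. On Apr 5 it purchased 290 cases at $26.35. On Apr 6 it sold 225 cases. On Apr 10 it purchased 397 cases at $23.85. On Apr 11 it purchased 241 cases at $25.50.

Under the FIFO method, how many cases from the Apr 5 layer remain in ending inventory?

107

Apr 6, 225 sold [FIFO — oldest first]: 42 @ $24.15 + 183 @ $26.35 = $5,836.35
Ending inventory: 107 @ $26.35 + 397 @ $23.85 + 241 @ $25.50 = $18,433.40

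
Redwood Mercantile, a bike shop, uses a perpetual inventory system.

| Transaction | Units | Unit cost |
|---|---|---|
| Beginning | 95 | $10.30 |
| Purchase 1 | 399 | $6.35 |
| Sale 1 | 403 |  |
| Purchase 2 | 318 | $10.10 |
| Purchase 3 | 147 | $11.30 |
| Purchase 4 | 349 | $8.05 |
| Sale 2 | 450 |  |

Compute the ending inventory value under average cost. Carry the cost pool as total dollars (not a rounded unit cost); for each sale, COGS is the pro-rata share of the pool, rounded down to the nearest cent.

Ending inventory = $4,187.68

After Beginning: 95 on hand, pool $978.50 (≈ $10.3000 each)
After Purchase 1: 494 on hand, pool $3,512.15 (≈ $7.1096 each)
Sale 1, sell 403: 403/494 × $3,512.15 → $2,865.17
After Purchase 2: 409 on hand, pool $3,858.78 (≈ $9.4347 each)
After Purchase 3: 556 on hand, pool $5,519.88 (≈ $9.9278 each)
After Purchase 4: 905 on hand, pool $8,329.33 (≈ $9.2037 each)
Sale 2, sell 450: 450/905 × $8,329.33 → $4,141.65
Total COGS = $2,865.17 + $4,141.65 = $7,006.82
Ending inventory (cost pool remaining) = $4,187.68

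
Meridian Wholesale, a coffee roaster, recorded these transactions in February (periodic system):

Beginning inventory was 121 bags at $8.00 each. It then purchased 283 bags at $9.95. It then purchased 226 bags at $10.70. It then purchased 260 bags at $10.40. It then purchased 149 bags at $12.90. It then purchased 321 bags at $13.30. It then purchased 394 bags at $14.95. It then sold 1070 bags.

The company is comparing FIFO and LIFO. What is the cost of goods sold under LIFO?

COGS = $14,224.10

FIFO COGS: 121 @ $8.00 + 283 @ $9.95 + 226 @ $10.70 + 260 @ $10.40 + 149 @ $12.90 + 31 @ $13.30 = $11,240.45
LIFO COGS: 394 @ $14.95 + 321 @ $13.30 + 149 @ $12.90 + 206 @ $10.40 = $14,224.10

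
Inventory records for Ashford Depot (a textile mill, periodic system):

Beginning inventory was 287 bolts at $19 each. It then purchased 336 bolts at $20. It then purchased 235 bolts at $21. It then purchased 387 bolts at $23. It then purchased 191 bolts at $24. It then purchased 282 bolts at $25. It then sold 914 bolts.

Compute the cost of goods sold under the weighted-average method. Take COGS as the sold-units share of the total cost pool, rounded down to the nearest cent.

COGS = $20,026.60

Sale 1, sell 914: 914/1718 × $37,643.00 → $20,026.60
Ending inventory (cost pool remaining) = $17,616.40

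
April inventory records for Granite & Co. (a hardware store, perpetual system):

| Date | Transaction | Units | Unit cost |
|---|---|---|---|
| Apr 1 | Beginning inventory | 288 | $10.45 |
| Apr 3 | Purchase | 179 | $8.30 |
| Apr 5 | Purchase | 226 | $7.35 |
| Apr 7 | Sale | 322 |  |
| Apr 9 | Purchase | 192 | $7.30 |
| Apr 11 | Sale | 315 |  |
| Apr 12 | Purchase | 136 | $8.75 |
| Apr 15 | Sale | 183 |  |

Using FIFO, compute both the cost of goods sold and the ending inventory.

Apr 7, 322 sold [FIFO — oldest first]: 288 @ $10.45 + 34 @ $8.30 = $3,291.80
Apr 11, 315 sold [FIFO — oldest first]: 145 @ $8.30 + 170 @ $7.35 = $2,453.00
Apr 15, 183 sold [FIFO — oldest first]: 56 @ $7.35 + 127 @ $7.30 = $1,338.70
Total COGS = $3,291.80 + $2,453.00 + $1,338.70 = $7,083.50
Ending inventory: 65 @ $7.30 + 136 @ $8.75 = $1,664.50
Check: goods available $8,748.00 = COGS $7,083.50 + ending $1,664.50

COGS = $7,083.50; ending inventory = $1,664.50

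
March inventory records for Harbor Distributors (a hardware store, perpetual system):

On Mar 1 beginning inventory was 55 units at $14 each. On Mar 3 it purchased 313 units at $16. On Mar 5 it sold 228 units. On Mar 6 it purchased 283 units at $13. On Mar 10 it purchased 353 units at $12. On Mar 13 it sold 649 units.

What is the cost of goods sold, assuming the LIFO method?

COGS = $11,771

Mar 5, 228 sold [LIFO — newest first]: 228 @ $16 = $3,648
Mar 13, 649 sold [LIFO — newest first]: 353 @ $12 + 283 @ $13 + 13 @ $16 = $8,123
Total COGS = $3,648 + $8,123 = $11,771
Ending inventory: 55 @ $14 + 72 @ $16 = $1,922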